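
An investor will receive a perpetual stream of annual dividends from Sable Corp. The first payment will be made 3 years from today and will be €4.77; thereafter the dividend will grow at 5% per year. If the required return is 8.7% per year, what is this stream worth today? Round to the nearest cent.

€109.11

Value at end of year 2: C₁ / (r − g) = €4.77 / (0.087 − 0.05) = €128.9189
Discount to today: PV = €128.9189 / (1 + 0.087)^2 = €128.9189 / 1.181569 = €109.11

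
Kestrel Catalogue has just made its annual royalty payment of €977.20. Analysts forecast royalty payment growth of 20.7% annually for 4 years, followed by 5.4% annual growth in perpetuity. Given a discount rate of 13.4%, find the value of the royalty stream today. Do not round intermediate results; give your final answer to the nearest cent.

€21103.52

D_1 = 1179.48040
D_2 = 1423.63284
D_3 = 1718.32484
D_4 = 2074.01808
Terminal value at year 4: TV = D_4×(1+g_2)/(r−g_2) = 2186.01506/0.08 = 27325.18825
P_0 = D_1/(1+r)^1 + D_2/(1+r)^2 + D_3/(1+r)^3 + D_4/(1+r)^4 + TV/(1+r)^4
    = 1040.10617 + 1107.06186 + 1178.32775 + 1254.18130 + 16523.83860 = 21103.51568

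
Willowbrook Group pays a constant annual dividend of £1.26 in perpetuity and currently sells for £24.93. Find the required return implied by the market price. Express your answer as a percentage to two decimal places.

P = C/r ⇒ r = C/P = £1.26/£24.93 = 0.050542

5.05%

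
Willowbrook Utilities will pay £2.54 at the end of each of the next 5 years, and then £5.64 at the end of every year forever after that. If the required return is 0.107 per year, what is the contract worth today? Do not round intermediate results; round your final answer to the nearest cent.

£41.17

PV of 5-year annuity: £2.54 × [1 − (1+0.107)^−5] / 0.107 = 9.45886
Perpetuity value at year 5: £5.64 / 0.107 = 52.71028
PV of perpetuity: 52.71028 / (1+0.107)^5 = 31.70715
Total PV = 9.45886 + 31.70715 = 41.16601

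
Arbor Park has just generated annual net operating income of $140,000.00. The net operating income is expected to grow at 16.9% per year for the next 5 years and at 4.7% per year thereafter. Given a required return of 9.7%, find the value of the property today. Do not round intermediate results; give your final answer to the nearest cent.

$4879008.76

D_1 = 163660.00000
D_2 = 191318.54000
D_3 = 223651.37326
D_4 = 261448.45534
D_5 = 305633.24429
Terminal value at year 5: TV = D_5×(1+g_2)/(r−g_2) = 319998.00678/0.05 = 6399960.13551
P_0 = D_1/(1+r)^1 + D_2/(1+r)^2 + D_3/(1+r)^3 + D_4/(1+r)^4 + D_5/(1+r)^5 + TV/(1+r)^5
    = 149188.69644 + 158980.47962 + 169414.93225 + 180534.23500 + 192383.33703 + 4028507.07735 = 4879008.75769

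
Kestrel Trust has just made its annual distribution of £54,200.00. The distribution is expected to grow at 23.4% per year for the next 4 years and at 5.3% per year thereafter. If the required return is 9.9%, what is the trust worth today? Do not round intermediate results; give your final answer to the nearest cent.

£2264220.69

D_1 = 66882.80000
D_2 = 82533.37520
D_3 = 101846.18500
D_4 = 125678.19229
Terminal value at year 4: TV = D_4×(1+g_2)/(r−g_2) = 132339.13648/0.046 = 2876937.74950
P_0 = D_1/(1+r)^1 + D_2/(1+r)^2 + D_3/(1+r)^3 + D_4/(1+r)^4 + TV/(1+r)^4
    = 60857.87079 + 68333.58740 + 76727.61315 + 86152.75217 + 1972148.87027 = 2264220.69379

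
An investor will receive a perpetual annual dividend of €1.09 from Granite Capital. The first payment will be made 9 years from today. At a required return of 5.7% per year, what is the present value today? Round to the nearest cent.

Value at end of year 8: C / r = €1.09 / 0.057 = €19.1228
Discount to today: PV = €19.1228 / (1 + 0.057)^8 = €19.1228 / 1.558116 = €12.27

€12.27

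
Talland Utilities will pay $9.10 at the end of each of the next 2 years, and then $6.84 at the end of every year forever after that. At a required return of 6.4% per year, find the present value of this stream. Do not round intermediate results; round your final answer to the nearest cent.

$111.00

PV of 2-year annuity: $9.10 × [1 − (1+0.064)^−2] / 0.064 = 16.59082
Perpetuity value at year 2: $6.84 / 0.064 = 106.87500
PV of perpetuity: 106.87500 / (1+0.064)^2 = 94.40454
Total PV = 16.59082 + 94.40454 = 110.99536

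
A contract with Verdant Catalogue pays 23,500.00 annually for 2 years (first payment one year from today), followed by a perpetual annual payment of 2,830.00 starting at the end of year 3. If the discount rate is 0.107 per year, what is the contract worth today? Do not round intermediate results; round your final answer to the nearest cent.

61987.97

PV of 2-year annuity: 23,500.00 × [1 − (1+0.107)^−2] / 0.107 = 40405.19026
Perpetuity value at year 2: 2,830.00 / 0.107 = 26448.59813
PV of perpetuity: 26448.59813 / (1+0.107)^2 = 21582.78160
Total PV = 40405.19026 + 21582.78160 = 61987.97186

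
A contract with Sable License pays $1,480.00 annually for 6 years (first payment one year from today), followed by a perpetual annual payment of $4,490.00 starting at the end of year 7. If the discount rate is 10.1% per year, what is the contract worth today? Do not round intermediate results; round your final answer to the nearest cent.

PV of 6-year annuity: $1,480.00 × [1 − (1+0.101)^−6] / 0.101 = 6426.94023
Perpetuity value at year 6: $4,490.00 / 0.101 = 44455.44554
PV of perpetuity: 44455.44554 / (1+0.101)^6 = 24957.49848
Total PV = 6426.94023 + 24957.49848 = 31384.43872

$31384.44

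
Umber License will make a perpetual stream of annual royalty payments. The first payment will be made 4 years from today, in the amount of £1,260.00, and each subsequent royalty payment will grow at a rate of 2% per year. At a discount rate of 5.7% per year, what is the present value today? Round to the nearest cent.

Value at end of year 3: C₁ / (r − g) = £1,260.00 / (0.057 − 0.02) = £34,054.0541
Discount to today: PV = £34,054.0541 / (1 + 0.057)^3 = £34,054.0541 / 1.180932 = £28,836.59

£28836.59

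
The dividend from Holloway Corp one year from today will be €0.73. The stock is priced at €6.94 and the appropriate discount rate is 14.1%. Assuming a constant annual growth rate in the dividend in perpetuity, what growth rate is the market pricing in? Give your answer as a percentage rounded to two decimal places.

3.58%

P = D₁/(r−g) ⇒ g = r − D₁/P = 0.141 − €0.73/€6.94 = 0.035813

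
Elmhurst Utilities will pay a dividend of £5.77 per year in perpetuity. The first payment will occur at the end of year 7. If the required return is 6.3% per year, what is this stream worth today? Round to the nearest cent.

£63.48

Value at end of year 6: C / r = £5.77 / 0.063 = £91.5873
Discount to today: PV = £91.5873 / (1 + 0.063)^6 = £91.5873 / 1.442778 = £63.48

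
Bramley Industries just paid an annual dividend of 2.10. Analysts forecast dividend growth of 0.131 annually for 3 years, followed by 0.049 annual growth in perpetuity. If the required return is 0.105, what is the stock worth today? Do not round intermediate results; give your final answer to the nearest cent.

D_1 = 2.37510
D_2 = 2.68624
D_3 = 3.03814
Terminal value at year 3: TV = D_3×(1+g_2)/(r−g_2) = 3.18700/0.056 = 56.91078
P_0 = D_1/(1+r)^1 + D_2/(1+r)^2 + D_3/(1+r)^3 + TV/(1+r)^3
    = 2.14941 + 2.19999 + 2.25175 + 42.18011 = 48.78126

48.78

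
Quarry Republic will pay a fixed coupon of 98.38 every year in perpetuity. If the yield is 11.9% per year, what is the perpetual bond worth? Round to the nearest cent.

826.72

Level perpetuity: PV = C / r = 98.38 / 0.119 = 826.72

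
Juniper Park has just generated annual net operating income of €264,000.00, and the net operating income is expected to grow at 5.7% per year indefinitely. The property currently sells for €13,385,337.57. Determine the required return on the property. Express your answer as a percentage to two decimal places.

7.78%

D₁ = €264,000.00 × 1.057 = €279,048.0000
P = D₁/(r − g) ⇒ r = D₁/P + g = €279,048.0000/€13,385,337.57 + 0.057 = 0.020847 + 0.057 = 0.077847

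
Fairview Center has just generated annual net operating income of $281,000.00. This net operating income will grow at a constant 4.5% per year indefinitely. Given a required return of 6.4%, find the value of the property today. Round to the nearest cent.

D₁ = D₀ × (1 + g) = $281,000.00 × 1.045 = $293,645.0000
Growing perpetuity: P = D₁ / (r − g) = $293,645.0000 / (0.064 − 0.045) = $15,455,000.00

$15455000.00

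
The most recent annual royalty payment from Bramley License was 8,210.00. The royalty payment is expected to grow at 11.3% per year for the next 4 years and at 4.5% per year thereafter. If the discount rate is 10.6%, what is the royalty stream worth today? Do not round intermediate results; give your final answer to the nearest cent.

177604.26

D_1 = 9137.73000
D_2 = 10170.29349
D_3 = 11319.53665
D_4 = 12598.64430
Terminal value at year 4: TV = D_4×(1+g_2)/(r−g_2) = 13165.58329/0.061 = 215829.23426
P_0 = D_1/(1+r)^1 + D_2/(1+r)^2 + D_3/(1+r)^3 + D_4/(1+r)^4 + TV/(1+r)^4
    = 8261.96203 + 8314.25292 + 8366.87478 + 8419.82968 + 144241.34455 = 177604.26396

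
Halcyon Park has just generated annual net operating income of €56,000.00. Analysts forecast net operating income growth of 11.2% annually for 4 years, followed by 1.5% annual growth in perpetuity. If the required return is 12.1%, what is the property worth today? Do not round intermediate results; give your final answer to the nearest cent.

€738752.18

D_1 = 62272.00000
D_2 = 69246.46400
D_3 = 77002.06797
D_4 = 85626.29958
Terminal value at year 4: TV = D_4×(1+g_2)/(r−g_2) = 86910.69407/0.106 = 819912.20825
P_0 = D_1/(1+r)^1 + D_2/(1+r)^2 + D_3/(1+r)^3 + D_4/(1+r)^4 + TV/(1+r)^4
    = 55550.40143 + 55104.41248 + 54662.00417 + 54223.14776 + 519212.21674 = 738752.18258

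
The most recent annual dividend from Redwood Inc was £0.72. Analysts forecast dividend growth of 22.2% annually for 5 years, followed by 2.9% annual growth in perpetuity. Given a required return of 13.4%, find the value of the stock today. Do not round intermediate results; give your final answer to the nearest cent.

D_1 = 0.87984
D_2 = 1.07516
D_3 = 1.31385
D_4 = 1.60553
D_5 = 1.96195
Terminal value at year 5: TV = D_5×(1+g_2)/(r−g_2) = 2.01885/0.105 = 19.22714
P_0 = D_1/(1+r)^1 + D_2/(1+r)^2 + D_3/(1+r)^3 + D_4/(1+r)^4 + D_5/(1+r)^5 + TV/(1+r)^5
    = 0.77587 + 0.83608 + 0.90096 + 0.97088 + 1.04622 + 10.25296 = 14.78298

£14.78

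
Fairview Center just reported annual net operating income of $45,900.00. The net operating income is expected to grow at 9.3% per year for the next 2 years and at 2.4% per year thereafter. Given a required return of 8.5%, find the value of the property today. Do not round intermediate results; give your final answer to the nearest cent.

$874740.19

D_1 = 50168.70000
D_2 = 54834.38910
Terminal value at year 2: TV = D_2×(1+g_2)/(r−g_2) = 56150.41444/0.061 = 920498.59735
P_0 = D_1/(1+r)^1 + D_2/(1+r)^2 + TV/(1+r)^2
    = 46238.43318 + 46579.36172 + 781922.40001 = 874740.19491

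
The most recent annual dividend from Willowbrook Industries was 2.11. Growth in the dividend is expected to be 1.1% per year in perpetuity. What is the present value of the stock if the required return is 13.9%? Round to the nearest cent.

D₁ = D₀ × (1 + g) = 2.11 × 1.011 = 2.1332
Growing perpetuity: P = D₁ / (r − g) = 2.1332 / (0.139 − 0.011) = 16.67

16.67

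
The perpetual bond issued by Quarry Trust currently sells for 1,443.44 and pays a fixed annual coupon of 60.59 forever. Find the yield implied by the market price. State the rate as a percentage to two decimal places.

P = C/r ⇒ r = C/P = 60.59/1,443.44 = 0.041976

4.20%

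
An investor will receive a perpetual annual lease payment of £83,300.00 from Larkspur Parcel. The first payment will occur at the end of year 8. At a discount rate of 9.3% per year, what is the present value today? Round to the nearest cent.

Value at end of year 7: C / r = £83,300.00 / 0.093 = £895,698.9247
Discount to today: PV = £895,698.9247 / (1 + 0.093)^7 = £895,698.9247 / 1.863550 = £480,641.12

£480641.12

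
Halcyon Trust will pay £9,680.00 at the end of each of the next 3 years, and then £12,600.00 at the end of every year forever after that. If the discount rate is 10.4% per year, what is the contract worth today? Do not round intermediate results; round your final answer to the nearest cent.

£113943.07

PV of 3-year annuity: £9,680.00 × [1 − (1+0.104)^−3] / 0.104 = 23904.21191
Perpetuity value at year 3: £12,600.00 / 0.104 = 121153.84615
PV of perpetuity: 121153.84615 / (1+0.104)^3 = 90038.85958
Total PV = 23904.21191 + 90038.85958 = 113943.07149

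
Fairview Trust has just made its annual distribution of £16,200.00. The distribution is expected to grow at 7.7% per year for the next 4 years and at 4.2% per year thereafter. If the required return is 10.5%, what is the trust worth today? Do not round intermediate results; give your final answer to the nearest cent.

£302597.50

D_1 = 17447.40000
D_2 = 18790.84980
D_3 = 20237.74523
D_4 = 21796.05162
Terminal value at year 4: TV = D_4×(1+g_2)/(r−g_2) = 22711.48579/0.063 = 360499.77437
P_0 = D_1/(1+r)^1 + D_2/(1+r)^2 + D_3/(1+r)^3 + D_4/(1+r)^4 + TV/(1+r)^4
    = 15789.50226 + 15389.40628 + 14999.44847 + 14619.37195 + 241799.77097 = 302597.49993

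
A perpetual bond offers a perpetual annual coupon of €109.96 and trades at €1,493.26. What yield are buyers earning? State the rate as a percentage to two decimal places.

7.36%

P = C/r ⇒ r = C/P = €109.96/€1,493.26 = 0.073638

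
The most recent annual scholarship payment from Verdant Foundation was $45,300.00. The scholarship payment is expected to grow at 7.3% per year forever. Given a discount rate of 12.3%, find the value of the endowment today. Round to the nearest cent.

D₁ = D₀ × (1 + g) = $45,300.00 × 1.073 = $48,606.9000
Growing perpetuity: P = D₁ / (r − g) = $48,606.9000 / (0.123 − 0.073) = $972,138.00

$972138.00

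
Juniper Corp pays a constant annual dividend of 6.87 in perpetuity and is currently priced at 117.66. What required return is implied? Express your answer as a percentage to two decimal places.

5.84%

P = C/r ⇒ r = C/P = 6.87/117.66 = 0.058389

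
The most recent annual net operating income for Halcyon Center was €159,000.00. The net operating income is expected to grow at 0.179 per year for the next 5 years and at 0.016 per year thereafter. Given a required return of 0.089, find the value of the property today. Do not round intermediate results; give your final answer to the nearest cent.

€4306747.00

D_1 = 187461.00000
D_2 = 221016.51900
D_3 = 260578.47590
D_4 = 307222.02309
D_5 = 362214.76522
Terminal value at year 5: TV = D_5×(1+g_2)/(r−g_2) = 368010.20146/0.073 = 5041235.63649
P_0 = D_1/(1+r)^1 + D_2/(1+r)^2 + D_3/(1+r)^3 + D_4/(1+r)^4 + D_5/(1+r)^5 + TV/(1+r)^5
    = 172140.49587 + 186366.98313 + 201769.21314 + 218444.35472 + 236497.60718 + 3291528.34100 = 4306746.99504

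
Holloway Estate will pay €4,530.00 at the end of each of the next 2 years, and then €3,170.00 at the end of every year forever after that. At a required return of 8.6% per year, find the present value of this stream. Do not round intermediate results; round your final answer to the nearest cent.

€39265.90

PV of 2-year annuity: €4,530.00 × [1 − (1+0.086)^−2] / 0.086 = 8012.21981
Perpetuity value at year 2: €3,170.00 / 0.086 = 36860.46512
PV of perpetuity: 36860.46512 / (1+0.086)^2 = 31253.67995
Total PV = 8012.21981 + 31253.67995 = 39265.89976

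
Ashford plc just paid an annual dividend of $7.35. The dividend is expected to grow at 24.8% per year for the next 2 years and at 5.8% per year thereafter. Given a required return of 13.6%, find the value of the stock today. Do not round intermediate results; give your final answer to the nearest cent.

D_1 = 9.17280
D_2 = 11.44765
Terminal value at year 2: TV = D_2×(1+g_2)/(r−g_2) = 12.11162/0.078 = 155.27716
P_0 = D_1/(1+r)^1 + D_2/(1+r)^2 + TV/(1+r)^2
    = 8.07465 + 8.87074 + 120.32363 = 137.26901

$137.27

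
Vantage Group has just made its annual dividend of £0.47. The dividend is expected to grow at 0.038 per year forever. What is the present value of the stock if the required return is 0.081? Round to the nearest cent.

D₁ = D₀ × (1 + g) = £0.47 × 1.038 = £0.4879
Growing perpetuity: P = D₁ / (r − g) = £0.4879 / (0.081 − 0.038) = £11.35

£11.35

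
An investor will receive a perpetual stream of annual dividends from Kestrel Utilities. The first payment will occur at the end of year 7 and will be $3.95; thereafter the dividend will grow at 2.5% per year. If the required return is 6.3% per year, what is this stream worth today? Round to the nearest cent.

$72.05

Value at end of year 6: C₁ / (r − g) = $3.95 / (0.063 − 0.025) = $103.9474
Discount to today: PV = $103.9474 / (1 + 0.063)^6 = $103.9474 / 1.442778 = $72.05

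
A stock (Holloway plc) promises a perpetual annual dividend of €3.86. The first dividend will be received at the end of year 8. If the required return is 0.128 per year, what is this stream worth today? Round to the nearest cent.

Value at end of year 7: C / r = €3.86 / 0.128 = €30.1563
Discount to today: PV = €30.1563 / (1 + 0.128)^7 = €30.1563 / 2.323612 = €12.98

€12.98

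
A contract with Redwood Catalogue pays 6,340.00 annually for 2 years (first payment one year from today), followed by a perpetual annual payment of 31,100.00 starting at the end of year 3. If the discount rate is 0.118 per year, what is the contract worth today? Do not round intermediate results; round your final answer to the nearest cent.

PV of 2-year annuity: 6,340.00 × [1 − (1+0.118)^−2] / 0.118 = 10743.14918
Perpetuity value at year 2: 31,100.00 / 0.118 = 263559.32203
PV of perpetuity: 263559.32203 / (1+0.118)^2 = 210860.27793
Total PV = 10743.14918 + 210860.27793 = 221603.42712

221603.43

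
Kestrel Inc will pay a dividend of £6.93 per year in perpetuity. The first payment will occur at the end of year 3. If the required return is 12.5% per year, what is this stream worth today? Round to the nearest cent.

£43.80

Value at end of year 2: C / r = £6.93 / 0.125 = £55.4400
Discount to today: PV = £55.4400 / (1 + 0.125)^2 = £55.4400 / 1.265625 = £43.80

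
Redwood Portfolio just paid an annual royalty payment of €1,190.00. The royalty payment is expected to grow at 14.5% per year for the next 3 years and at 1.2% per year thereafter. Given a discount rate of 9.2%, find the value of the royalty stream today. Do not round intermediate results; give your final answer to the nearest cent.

€21281.35

D_1 = 1362.55000
D_2 = 1560.11975
D_3 = 1786.33711
Terminal value at year 3: TV = D_3×(1+g_2)/(r−g_2) = 1807.77316/0.08 = 22597.16449
P_0 = D_1/(1+r)^1 + D_2/(1+r)^2 + D_3/(1+r)^3 + TV/(1+r)^3
    = 1247.75641 + 1308.31602 + 1371.81487 + 17353.45811 = 21281.34541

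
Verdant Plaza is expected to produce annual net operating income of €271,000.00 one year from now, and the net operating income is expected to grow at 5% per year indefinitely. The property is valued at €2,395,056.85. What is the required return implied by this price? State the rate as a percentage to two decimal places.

16.31%

P = D₁/(r − g) ⇒ r = D₁/P + g = €271,000.0000/€2,395,056.85 + 0.05 = 0.113150 + 0.05 = 0.163150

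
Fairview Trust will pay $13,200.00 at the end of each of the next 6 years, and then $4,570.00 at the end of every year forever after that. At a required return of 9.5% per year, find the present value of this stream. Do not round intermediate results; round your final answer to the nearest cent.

$86248.36

PV of 6-year annuity: $13,200.00 × [1 − (1+0.095)^−6] / 0.095 = 58341.69496
Perpetuity value at year 6: $4,570.00 / 0.095 = 48105.26316
PV of perpetuity: 48105.26316 / (1+0.095)^6 = 27906.66119
Total PV = 58341.69496 + 27906.66119 = 86248.35615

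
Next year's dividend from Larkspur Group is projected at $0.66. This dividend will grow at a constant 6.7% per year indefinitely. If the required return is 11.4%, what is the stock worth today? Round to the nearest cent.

$14.04

Growing perpetuity: P = D₁ / (r − g) = $0.6600 / (0.114 − 0.067) = $14.04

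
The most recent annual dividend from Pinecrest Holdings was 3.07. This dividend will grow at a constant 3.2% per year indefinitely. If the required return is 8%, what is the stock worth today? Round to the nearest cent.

66.01

D₁ = D₀ × (1 + g) = 3.07 × 1.032 = 3.1682
Growing perpetuity: P = D₁ / (r − g) = 3.1682 / (0.08 − 0.032) = 66.01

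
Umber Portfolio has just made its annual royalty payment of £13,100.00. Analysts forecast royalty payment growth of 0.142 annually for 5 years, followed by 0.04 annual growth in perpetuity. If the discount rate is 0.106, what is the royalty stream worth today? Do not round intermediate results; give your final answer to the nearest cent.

D_1 = 14960.20000
D_2 = 17084.54840
D_3 = 19510.55427
D_4 = 22281.05298
D_5 = 25444.96250
Terminal value at year 5: TV = D_5×(1+g_2)/(r−g_2) = 26462.76100/0.066 = 400950.92428
P_0 = D_1/(1+r)^1 + D_2/(1+r)^2 + D_3/(1+r)^3 + D_4/(1+r)^4 + D_5/(1+r)^5 + TV/(1+r)^5
    = 13526.40145 + 13966.68214 + 14421.29386 + 14890.70306 + 15375.39141 + 242278.89493 = 314459.36686

£314459.37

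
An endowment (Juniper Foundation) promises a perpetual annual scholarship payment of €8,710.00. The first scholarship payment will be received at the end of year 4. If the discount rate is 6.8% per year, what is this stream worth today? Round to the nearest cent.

Value at end of year 3: C / r = €8,710.00 / 0.068 = €128,088.2353
Discount to today: PV = €128,088.2353 / (1 + 0.068)^3 = €128,088.2353 / 1.218186 = €105,146.66

€105146.66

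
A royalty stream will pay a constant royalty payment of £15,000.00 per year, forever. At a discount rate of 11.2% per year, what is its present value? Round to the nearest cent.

Level perpetuity: PV = C / r = £15,000.00 / 0.112 = £133,928.57

£133928.57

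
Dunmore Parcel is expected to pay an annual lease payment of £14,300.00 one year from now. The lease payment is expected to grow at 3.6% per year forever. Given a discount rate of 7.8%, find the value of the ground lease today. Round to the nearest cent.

£340476.19

Growing perpetuity: P = D₁ / (r − g) = £14,300.0000 / (0.078 − 0.036) = £340,476.19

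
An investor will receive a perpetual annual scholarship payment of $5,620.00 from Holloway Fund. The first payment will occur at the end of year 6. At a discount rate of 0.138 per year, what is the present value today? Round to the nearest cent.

$21337.62

Value at end of year 5: C / r = $5,620.00 / 0.138 = $40,724.6377
Discount to today: PV = $40,724.6377 / (1 + 0.138)^5 = $40,724.6377 / 1.908584 = $21,337.62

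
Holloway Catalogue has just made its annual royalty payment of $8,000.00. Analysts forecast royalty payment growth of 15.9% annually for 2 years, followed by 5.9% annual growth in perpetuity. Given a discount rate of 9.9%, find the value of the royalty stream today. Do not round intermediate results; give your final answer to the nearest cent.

D_1 = 9272.00000
D_2 = 10746.24800
Terminal value at year 2: TV = D_2×(1+g_2)/(r−g_2) = 11380.27663/0.04 = 284506.91580
P_0 = D_1/(1+r)^1 + D_2/(1+r)^2 + TV/(1+r)^2
    = 8436.76069 + 8897.36637 + 235557.77467 = 252891.90173

$252891.90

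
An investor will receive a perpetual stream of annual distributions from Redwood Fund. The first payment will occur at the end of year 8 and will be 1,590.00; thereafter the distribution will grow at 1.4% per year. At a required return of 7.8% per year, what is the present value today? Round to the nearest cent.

14685.40

Value at end of year 7: C₁ / (r − g) = 1,590.00 / (0.078 − 0.014) = 24,843.7500
Discount to today: PV = 24,843.7500 / (1 + 0.078)^7 = 24,843.7500 / 1.691731 = 14,685.40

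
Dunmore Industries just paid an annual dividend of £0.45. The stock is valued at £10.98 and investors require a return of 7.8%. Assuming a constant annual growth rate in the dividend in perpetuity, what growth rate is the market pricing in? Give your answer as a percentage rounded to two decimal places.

3.56%

P = D₀(1+g)/(r−g) ⇒ P(r−g) = D₀(1+g) ⇒ g(P+D₀) = P·r − D₀
g = (P·r − D₀)/(P + D₀) = (£10.98×0.078 − £0.45) / (£10.98 + £0.45) = 0.035559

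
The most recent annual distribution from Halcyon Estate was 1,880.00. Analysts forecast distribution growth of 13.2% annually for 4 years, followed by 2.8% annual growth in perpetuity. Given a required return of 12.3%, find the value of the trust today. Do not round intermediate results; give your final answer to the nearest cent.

D_1 = 2128.16000
D_2 = 2409.07712
D_3 = 2727.07530
D_4 = 3087.04924
Terminal value at year 4: TV = D_4×(1+g_2)/(r−g_2) = 3173.48662/0.095 = 33405.12230
P_0 = D_1/(1+r)^1 + D_2/(1+r)^2 + D_3/(1+r)^3 + D_4/(1+r)^4 + TV/(1+r)^4
    = 1895.06679 + 1910.25432 + 1925.56357 + 1940.99551 + 21003.61461 = 28675.49480

28675.49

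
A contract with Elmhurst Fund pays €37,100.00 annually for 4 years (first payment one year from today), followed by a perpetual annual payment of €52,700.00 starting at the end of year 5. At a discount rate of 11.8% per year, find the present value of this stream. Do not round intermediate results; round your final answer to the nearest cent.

€399027.24

PV of 4-year annuity: €37,100.00 × [1 − (1+0.118)^−4] / 0.118 = 113161.97005
Perpetuity value at year 4: €52,700.00 / 0.118 = 446610.16949
PV of perpetuity: 446610.16949 / (1+0.118)^4 = 285865.26863
Total PV = 113161.97005 + 285865.26863 = 399027.23869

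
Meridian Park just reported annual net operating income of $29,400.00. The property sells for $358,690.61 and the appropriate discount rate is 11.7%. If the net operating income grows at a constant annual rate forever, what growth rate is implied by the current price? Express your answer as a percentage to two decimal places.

P = D₀(1+g)/(r−g) ⇒ P(r−g) = D₀(1+g) ⇒ g(P+D₀) = P·r − D₀
g = (P·r − D₀)/(P + D₀) = ($358,690.61×0.117 − $29,400.00) / ($358,690.61 + $29,400.00) = 0.032381

3.24%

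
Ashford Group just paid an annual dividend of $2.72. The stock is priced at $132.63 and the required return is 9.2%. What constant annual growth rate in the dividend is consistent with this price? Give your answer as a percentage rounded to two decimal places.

P = D₀(1+g)/(r−g) ⇒ P(r−g) = D₀(1+g) ⇒ g(P+D₀) = P·r − D₀
g = (P·r − D₀)/(P + D₀) = ($132.63×0.092 − $2.72) / ($132.63 + $2.72) = 0.070055

7.01%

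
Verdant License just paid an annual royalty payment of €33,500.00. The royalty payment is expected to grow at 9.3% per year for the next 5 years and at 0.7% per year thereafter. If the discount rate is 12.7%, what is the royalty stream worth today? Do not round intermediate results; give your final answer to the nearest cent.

€394134.76

D_1 = 36615.50000
D_2 = 40020.74150
D_3 = 43742.67046
D_4 = 47810.73881
D_5 = 52257.13752
Terminal value at year 5: TV = D_5×(1+g_2)/(r−g_2) = 52622.93748/0.12 = 438524.47904
P_0 = D_1/(1+r)^1 + D_2/(1+r)^2 + D_3/(1+r)^3 + D_4/(1+r)^4 + D_5/(1+r)^5 + TV/(1+r)^5
    = 32489.35226 + 31509.19434 + 30558.60640 + 29636.69636 + 28742.59904 + 241198.31030 = 394134.75871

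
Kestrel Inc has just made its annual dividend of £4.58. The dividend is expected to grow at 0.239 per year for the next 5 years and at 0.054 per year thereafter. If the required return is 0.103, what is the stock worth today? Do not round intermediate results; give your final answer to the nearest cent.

£209.09

D_1 = 5.67462
D_2 = 7.03085
D_3 = 8.71123
D_4 = 10.79321
D_5 = 13.37279
Terminal value at year 5: TV = D_5×(1+g_2)/(r−g_2) = 14.09492/0.049 = 287.65143
P_0 = D_1/(1+r)^1 + D_2/(1+r)^2 + D_3/(1+r)^3 + D_4/(1+r)^4 + D_5/(1+r)^5 + TV/(1+r)^5
    = 5.14471 + 5.77906 + 6.49162 + 7.29203 + 8.19114 + 176.19313 = 209.09170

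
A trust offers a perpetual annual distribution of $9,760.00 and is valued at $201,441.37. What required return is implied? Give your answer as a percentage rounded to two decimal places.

4.85%

P = C/r ⇒ r = C/P = $9,760.00/$201,441.37 = 0.048451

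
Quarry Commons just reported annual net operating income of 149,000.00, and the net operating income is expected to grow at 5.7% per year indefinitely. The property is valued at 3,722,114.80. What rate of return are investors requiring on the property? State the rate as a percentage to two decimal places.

9.93%

D₁ = 149,000.00 × 1.057 = 157,493.0000
P = D₁/(r − g) ⇒ r = D₁/P + g = 157,493.0000/3,722,114.80 + 0.057 = 0.042313 + 0.057 = 0.099313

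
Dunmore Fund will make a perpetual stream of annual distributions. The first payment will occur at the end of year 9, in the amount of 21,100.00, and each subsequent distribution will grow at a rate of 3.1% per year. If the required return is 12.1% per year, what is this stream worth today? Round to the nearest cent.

Value at end of year 8: C₁ / (r − g) = 21,100.00 / (0.121 − 0.031) = 234,444.4444
Discount to today: PV = 234,444.4444 / (1 + 0.121)^8 = 234,444.4444 / 2.493704 = 94,014.54

94014.54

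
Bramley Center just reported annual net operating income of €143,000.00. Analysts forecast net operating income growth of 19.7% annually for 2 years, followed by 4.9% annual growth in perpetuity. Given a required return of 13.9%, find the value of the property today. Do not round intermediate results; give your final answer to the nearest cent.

€2149030.11

D_1 = 171171.00000
D_2 = 204891.68700
Terminal value at year 2: TV = D_2×(1+g_2)/(r−g_2) = 214931.37966/0.09 = 2388126.44070
P_0 = D_1/(1+r)^1 + D_2/(1+r)^2 + TV/(1+r)^2
    = 150281.82616 + 157934.45647 + 1840813.83150 = 2149030.11414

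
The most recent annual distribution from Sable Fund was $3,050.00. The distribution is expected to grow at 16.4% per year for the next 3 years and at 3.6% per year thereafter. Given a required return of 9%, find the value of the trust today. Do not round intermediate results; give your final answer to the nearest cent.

D_1 = 3550.20000
D_2 = 4132.43280
D_3 = 4810.15178
Terminal value at year 3: TV = D_3×(1+g_2)/(r−g_2) = 4983.31724/0.054 = 92283.65265
P_0 = D_1/(1+r)^1 + D_2/(1+r)^2 + D_3/(1+r)^3 + TV/(1+r)^3
    = 3257.06422 + 3478.18601 + 3714.31974 + 71259.91206 = 81709.48203

$81709.48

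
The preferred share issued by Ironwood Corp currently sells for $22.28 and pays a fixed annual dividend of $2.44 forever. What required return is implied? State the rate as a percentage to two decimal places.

P = C/r ⇒ r = C/P = $2.44/$22.28 = 0.109515

10.95%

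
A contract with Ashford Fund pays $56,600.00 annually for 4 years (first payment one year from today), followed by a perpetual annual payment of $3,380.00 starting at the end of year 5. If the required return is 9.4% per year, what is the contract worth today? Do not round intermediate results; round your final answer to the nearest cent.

$206872.34

PV of 4-year annuity: $56,600.00 × [1 − (1+0.094)^−4] / 0.094 = 181769.68616
Perpetuity value at year 4: $3,380.00 / 0.094 = 35957.44681
PV of perpetuity: 35957.44681 / (1+0.094)^4 = 25102.64930
Total PV = 181769.68616 + 25102.64930 = 206872.33545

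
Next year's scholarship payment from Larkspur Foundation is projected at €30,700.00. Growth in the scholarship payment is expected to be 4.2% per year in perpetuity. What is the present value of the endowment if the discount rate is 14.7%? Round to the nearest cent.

€292380.95

Growing perpetuity: P = D₁ / (r − g) = €30,700.0000 / (0.147 − 0.042) = €292,380.95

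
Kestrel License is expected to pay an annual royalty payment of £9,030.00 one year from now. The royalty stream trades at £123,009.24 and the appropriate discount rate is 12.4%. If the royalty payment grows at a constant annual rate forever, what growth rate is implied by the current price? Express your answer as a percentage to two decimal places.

5.06%

P = D₁/(r−g) ⇒ g = r − D₁/P = 0.124 − £9,030.00/£123,009.24 = 0.050591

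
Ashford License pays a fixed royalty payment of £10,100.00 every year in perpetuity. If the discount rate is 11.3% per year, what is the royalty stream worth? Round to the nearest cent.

Level perpetuity: PV = C / r = £10,100.00 / 0.113 = £89,380.53

£89380.53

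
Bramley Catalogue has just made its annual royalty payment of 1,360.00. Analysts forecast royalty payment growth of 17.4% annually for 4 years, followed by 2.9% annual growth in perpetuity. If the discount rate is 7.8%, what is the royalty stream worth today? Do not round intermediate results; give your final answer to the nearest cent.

D_1 = 1596.64000
D_2 = 1874.45536
D_3 = 2200.61059
D_4 = 2583.51684
Terminal value at year 4: TV = D_4×(1+g_2)/(r−g_2) = 2658.43882/0.049 = 54253.85355
P_0 = D_1/(1+r)^1 + D_2/(1+r)^2 + D_3/(1+r)^3 + D_4/(1+r)^4 + TV/(1+r)^4
    = 1481.11317 + 1613.01193 + 1756.65678 + 1913.09375 + 40174.96872 = 46938.84436

46938.84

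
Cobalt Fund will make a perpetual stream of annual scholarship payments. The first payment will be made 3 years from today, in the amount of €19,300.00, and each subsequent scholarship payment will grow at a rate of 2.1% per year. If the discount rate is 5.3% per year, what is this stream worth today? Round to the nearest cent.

Value at end of year 2: C₁ / (r − g) = €19,300.00 / (0.053 − 0.021) = €603,125.0000
Discount to today: PV = €603,125.0000 / (1 + 0.053)^2 = €603,125.0000 / 1.108809 = €543,939.49

€543939.49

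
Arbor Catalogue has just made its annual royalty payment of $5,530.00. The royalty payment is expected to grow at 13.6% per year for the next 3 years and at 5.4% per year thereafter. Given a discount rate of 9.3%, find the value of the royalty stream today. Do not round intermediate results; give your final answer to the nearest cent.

$185723.61

D_1 = 6282.08000
D_2 = 7136.44288
D_3 = 8106.99911
Terminal value at year 3: TV = D_3×(1+g_2)/(r−g_2) = 8544.77706/0.039 = 219096.84779
P_0 = D_1/(1+r)^1 + D_2/(1+r)^2 + D_3/(1+r)^3 + TV/(1+r)^3
    = 5747.55718 + 5973.67334 + 6208.68519 + 167793.69718 = 185723.61289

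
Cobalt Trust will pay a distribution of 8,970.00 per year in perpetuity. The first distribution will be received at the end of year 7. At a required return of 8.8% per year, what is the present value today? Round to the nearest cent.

Value at end of year 6: C / r = 8,970.00 / 0.088 = 101,931.8182
Discount to today: PV = 101,931.8182 / (1 + 0.088)^6 = 101,931.8182 / 1.658721 = 61,452.05

61452.05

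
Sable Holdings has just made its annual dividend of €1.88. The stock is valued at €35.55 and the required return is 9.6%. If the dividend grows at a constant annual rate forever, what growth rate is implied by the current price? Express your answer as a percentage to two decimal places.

P = D₀(1+g)/(r−g) ⇒ P(r−g) = D₀(1+g) ⇒ g(P+D₀) = P·r − D₀
g = (P·r − D₀)/(P + D₀) = (€35.55×0.096 − €1.88) / (€35.55 + €1.88) = 0.040951

4.10%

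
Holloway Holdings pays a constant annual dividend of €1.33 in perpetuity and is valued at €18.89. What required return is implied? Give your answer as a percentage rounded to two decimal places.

7.04%

P = C/r ⇒ r = C/P = €1.33/€18.89 = 0.070408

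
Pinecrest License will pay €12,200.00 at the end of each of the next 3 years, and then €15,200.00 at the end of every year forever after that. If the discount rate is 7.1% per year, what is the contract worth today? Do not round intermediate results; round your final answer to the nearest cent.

PV of 3-year annuity: €12,200.00 × [1 − (1+0.071)^−3] / 0.071 = 31958.25010
Perpetuity value at year 3: €15,200.00 / 0.071 = 214084.50704
PV of perpetuity: 214084.50704 / (1+0.071)^3 = 174267.67085
Total PV = 31958.25010 + 174267.67085 = 206225.92095

€206225.92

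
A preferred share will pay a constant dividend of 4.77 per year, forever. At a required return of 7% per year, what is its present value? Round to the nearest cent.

Level perpetuity: PV = C / r = 4.77 / 0.07 = 68.14

68.14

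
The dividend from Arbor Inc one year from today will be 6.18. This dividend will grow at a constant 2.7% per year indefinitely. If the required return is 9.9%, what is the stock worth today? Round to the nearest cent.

85.83

Growing perpetuity: P = D₁ / (r − g) = 6.1800 / (0.099 − 0.027) = 85.83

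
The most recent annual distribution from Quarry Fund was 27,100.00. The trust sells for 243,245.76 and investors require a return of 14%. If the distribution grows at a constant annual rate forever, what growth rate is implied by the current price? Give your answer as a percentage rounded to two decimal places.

P = D₀(1+g)/(r−g) ⇒ P(r−g) = D₀(1+g) ⇒ g(P+D₀) = P·r − D₀
g = (P·r − D₀)/(P + D₀) = (243,245.76×0.14 − 27,100.00) / (243,245.76 + 27,100.00) = 0.025724

2.57%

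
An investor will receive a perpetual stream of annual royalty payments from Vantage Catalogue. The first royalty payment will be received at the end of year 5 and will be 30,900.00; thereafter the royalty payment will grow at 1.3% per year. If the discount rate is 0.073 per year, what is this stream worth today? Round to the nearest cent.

388515.49

Value at end of year 4: C₁ / (r − g) = 30,900.00 / (0.073 − 0.013) = 515,000.0000
Discount to today: PV = 515,000.0000 / (1 + 0.073)^4 = 515,000.0000 / 1.325558 = 388,515.49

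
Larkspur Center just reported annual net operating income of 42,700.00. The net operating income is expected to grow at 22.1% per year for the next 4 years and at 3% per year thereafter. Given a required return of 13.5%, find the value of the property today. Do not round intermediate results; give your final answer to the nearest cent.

766689.83

D_1 = 52136.70000
D_2 = 63658.91070
D_3 = 77727.52996
D_4 = 94905.31409
Terminal value at year 4: TV = D_4×(1+g_2)/(r−g_2) = 97752.47351/0.105 = 930975.93819
P_0 = D_1/(1+r)^1 + D_2/(1+r)^2 + D_3/(1+r)^3 + D_4/(1+r)^4 + TV/(1+r)^4
    = 45935.41850 + 49415.98766 + 53160.28276 + 57188.28656 + 560989.85865 = 766689.83413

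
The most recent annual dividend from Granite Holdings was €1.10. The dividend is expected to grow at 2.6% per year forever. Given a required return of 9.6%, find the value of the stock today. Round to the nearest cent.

D₁ = D₀ × (1 + g) = €1.10 × 1.026 = €1.1286
Growing perpetuity: P = D₁ / (r − g) = €1.1286 / (0.096 − 0.026) = €16.12

€16.12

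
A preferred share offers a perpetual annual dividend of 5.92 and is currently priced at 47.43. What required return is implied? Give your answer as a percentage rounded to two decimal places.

P = C/r ⇒ r = C/P = 5.92/47.43 = 0.124816

12.48%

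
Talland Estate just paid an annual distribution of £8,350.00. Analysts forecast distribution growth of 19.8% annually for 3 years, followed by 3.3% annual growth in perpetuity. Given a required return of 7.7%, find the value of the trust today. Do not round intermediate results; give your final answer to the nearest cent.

£300921.76

D_1 = 10003.30000
D_2 = 11983.95340
D_3 = 14356.77617
Terminal value at year 3: TV = D_3×(1+g_2)/(r−g_2) = 14830.54979/0.044 = 337057.94970
P_0 = D_1/(1+r)^1 + D_2/(1+r)^2 + D_3/(1+r)^3 + TV/(1+r)^3
    = 9288.11513 + 10331.62668 + 11492.37582 + 269809.64143 = 300921.75907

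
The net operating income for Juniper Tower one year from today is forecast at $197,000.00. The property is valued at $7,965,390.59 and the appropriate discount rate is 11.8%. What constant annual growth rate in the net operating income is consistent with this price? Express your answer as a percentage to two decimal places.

P = D₁/(r−g) ⇒ g = r − D₁/P = 0.118 − $197,000.00/$7,965,390.59 = 0.093268

9.33%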